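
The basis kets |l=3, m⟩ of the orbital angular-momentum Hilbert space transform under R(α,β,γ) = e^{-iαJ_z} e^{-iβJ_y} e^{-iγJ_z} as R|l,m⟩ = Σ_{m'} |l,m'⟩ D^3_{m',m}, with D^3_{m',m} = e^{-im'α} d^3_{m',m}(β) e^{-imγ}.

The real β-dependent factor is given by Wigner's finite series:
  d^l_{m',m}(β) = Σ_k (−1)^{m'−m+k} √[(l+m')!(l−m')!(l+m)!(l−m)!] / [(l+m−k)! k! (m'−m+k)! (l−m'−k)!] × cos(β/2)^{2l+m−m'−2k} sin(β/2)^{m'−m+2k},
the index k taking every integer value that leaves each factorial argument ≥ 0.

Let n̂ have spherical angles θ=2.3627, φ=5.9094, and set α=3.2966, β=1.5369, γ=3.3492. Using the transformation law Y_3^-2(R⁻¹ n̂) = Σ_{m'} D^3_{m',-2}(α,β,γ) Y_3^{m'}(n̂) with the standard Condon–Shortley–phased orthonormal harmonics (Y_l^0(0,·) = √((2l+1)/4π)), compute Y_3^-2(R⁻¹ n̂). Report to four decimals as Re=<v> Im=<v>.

Need the full column D^3_{m',-2} for m'=−3..3 at α=3.2966, β=1.5369, γ=3.3492.
cos(β/2)=0.718989, sin(β/2)=0.695022
d^3_{-3,-2}: single k=1 term ⇒ +0.327103;  D = -0.208354-0.252160i
d^3_{-2,-2}: k∈[0..1] ⇒ +0.138144 -0.645439 = -0.507295;  D = -0.379633-0.336492i
d^3_{-1,-2}: k∈[0..1] ⇒ -0.422288 +0.789208 = +0.366920;  D = -0.308866-0.198070i
d^3_{0,-2}: k∈[0..1] ⇒ +0.707043 -0.660691 = +0.046352;  D = +0.042414+0.018698i
d^3_{1,-2}: k∈[0..1] ⇒ -0.789208 +0.368735 = -0.420473;  D = +0.406319+0.108180i
d^3_{2,-2}: k∈[0..1] ⇒ +0.603125 -0.112717 = +0.490408;  D = +0.487697+0.051496i
d^3_{3,-2}: single k=0 term ⇒ -0.285621;  D = +0.285266-0.014220i
Y_3^{m'}(θ=2.3627,φ=5.9094) and Σ D·Y over m':
  (-0.2084-0.2522i)·(+0.0628+0.1303i)  (-0.3796-0.3365i)·(-0.2632-0.2440i)  (-0.3089-0.1981i)·(+0.3239+0.1270i)  (+0.0424+0.0187i)·(+0.1242+0.0000i)  (+0.4063+0.1082i)·(-0.3239+0.1270i)  (+0.4877+0.0515i)·(-0.2632+0.2440i)  (+0.2853-0.0142i)·(-0.0628+0.1303i)
Y_3^-2(R⁻¹ n̂) = -0.334409+0.197243i

Re=-0.3344 Im=0.1972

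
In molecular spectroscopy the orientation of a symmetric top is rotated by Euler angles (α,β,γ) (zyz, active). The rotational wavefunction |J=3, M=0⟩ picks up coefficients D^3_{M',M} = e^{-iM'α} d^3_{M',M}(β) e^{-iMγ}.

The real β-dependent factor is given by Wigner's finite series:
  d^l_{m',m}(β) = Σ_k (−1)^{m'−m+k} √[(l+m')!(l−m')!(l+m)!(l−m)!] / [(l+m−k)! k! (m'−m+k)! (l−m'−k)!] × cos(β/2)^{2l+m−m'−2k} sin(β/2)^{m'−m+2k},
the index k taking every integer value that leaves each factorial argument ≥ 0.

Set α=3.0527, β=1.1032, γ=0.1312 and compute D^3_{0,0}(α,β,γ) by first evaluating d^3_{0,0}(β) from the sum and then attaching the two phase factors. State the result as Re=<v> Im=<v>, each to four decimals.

D^3_{0,0}(3.0527,1.1032,0.1312) = e^{-i·0·3.0527}·d^3_{0,0}(1.1032)·e^{-i·0·0.1312}. Compute d first:
With c≡cos(β/2)=0.851687 and s≡sin(β/2)=0.524051, N=[6·6·6·6]^{1/2}=36.000000
The bounds max(0,m−m')=0 and min(l+m,l−m')=3 give 4 terms
  k=0: (−1)^0·36.0000/(36)·0.8517^6·0.5241^0 = +0.381663
  k=1: (−1)^1·36.0000/(4)·0.8517^4·0.5241^2 = -1.300497
  k=2: (−1)^2·36.0000/(4)·0.8517^2·0.5241^4 = +0.492375
  k=3: (−1)^3·36.0000/(36)·0.8517^0·0.5241^6 = -0.020713
d^3_{0,0}(1.1032) = +0.381663 -1.300497 +0.492375 -0.020713 = -0.447172
D = (+1.000000+0.000000i)·(-0.447172)·(+1.000000+0.000000i) = -0.447172+0.000000i

Re=-0.4472 Im=0.0000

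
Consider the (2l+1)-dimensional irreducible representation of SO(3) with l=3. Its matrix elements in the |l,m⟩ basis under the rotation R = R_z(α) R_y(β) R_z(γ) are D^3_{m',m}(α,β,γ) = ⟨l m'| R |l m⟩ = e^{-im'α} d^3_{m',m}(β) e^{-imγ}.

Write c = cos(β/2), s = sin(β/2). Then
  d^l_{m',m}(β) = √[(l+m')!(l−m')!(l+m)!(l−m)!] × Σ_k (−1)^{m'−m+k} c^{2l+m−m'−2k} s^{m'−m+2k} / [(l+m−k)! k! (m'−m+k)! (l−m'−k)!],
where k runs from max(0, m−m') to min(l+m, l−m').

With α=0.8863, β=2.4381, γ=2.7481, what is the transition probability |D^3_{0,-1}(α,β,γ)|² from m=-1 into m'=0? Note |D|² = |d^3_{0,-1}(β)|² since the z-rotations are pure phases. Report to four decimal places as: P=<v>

D^3_{0,-1}(0.8863,2.4381,2.7481) = e^{-i·0·0.8863}·d^3_{0,-1}(2.4381)·e^{-i·-1·2.7481}. Compute d first:
c=cos(2.4381/2)=0.344538, s=sin(2.4381/2)=0.938772; N=√[6·6·2·24]=41.569219
The bounds max(0,m−m')=0 and min(l+m,l−m')=2 give 3 terms
  k=0: (−1)^1·41.5692/(12)·0.3445^5·0.9388^1 = -0.015788
  k=1: (−1)^2·41.5692/(4)·0.3445^3·0.9388^3 = +0.351644
  k=2: (−1)^3·41.5692/(12)·0.3445^1·0.9388^5 = -0.870220
d^3_{0,-1}(2.4381) = -0.015788 +0.351644 -0.870220 = -0.534364
|D^3_{0,-1}|² = |d^3_{0,-1}(β)|² = (-0.534364)² = 0.285545 (the z-rotation phases have unit modulus)

P=0.2855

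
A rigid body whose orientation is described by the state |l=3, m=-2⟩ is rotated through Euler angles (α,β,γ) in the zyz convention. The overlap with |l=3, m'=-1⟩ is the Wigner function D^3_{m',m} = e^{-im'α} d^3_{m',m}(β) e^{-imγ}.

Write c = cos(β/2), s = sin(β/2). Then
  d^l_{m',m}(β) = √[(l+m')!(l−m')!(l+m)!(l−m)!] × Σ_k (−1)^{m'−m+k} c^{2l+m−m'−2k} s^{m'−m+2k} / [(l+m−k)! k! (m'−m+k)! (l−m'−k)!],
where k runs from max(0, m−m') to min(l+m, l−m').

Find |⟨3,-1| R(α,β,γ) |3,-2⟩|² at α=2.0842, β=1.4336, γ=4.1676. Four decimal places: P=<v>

P=0.0689

First d^3_{-1,-2}(β=1.4336), then the phase factors e^{-i(-1)α} and e^{-i(-2)γ}:
With c≡cos(β/2)=0.753912 and s≡sin(β/2)=0.656976, N=[2·24·1·120]^{1/2}=75.894664
k∈{0,1} keeps every argument non-negative
  k=0: (−1)^1·75.8947/(24)·0.7539^5·0.6570^1 = -0.506002
  k=1: (−1)^2·75.8947/(12)·0.7539^3·0.6570^3 = +0.768492
d^3_{-1,-2}(1.4336) = -0.506002 +0.768492 = +0.262490
|D^3_{-1,-2}|² = |d^3_{-1,-2}(β)|² = (+0.262490)² = 0.068901 (the z-rotation phases have unit modulus)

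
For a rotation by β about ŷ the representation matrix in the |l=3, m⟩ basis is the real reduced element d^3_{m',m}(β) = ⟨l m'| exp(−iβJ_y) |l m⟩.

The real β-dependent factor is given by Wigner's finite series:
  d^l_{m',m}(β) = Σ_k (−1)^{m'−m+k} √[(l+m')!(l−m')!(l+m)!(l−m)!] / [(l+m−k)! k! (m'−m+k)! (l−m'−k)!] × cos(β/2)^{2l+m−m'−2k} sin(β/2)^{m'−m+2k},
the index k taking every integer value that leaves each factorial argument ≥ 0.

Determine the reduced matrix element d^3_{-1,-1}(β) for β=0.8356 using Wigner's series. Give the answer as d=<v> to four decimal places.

d^3_{-1,-1}(β=0.8356) via Wigner's sum:
With c≡cos(β/2)=0.913984 and s≡sin(β/2)=0.405751, N=[2·24·2·24]^{1/2}=48.000000
k∈{0,1,2} keeps every argument non-negative
  k=0: (−1)^0·48.0000/(48)·0.9140^6·0.4058^0 = +0.582950
  k=1: (−1)^1·48.0000/(6)·0.9140^4·0.4058^2 = -0.919099
  k=2: (−1)^2·48.0000/(8)·0.9140^2·0.4058^4 = +0.135852
d^3_{-1,-1}(0.8356) = +0.582950 -0.919099 +0.135852 = -0.200298

d=-0.2003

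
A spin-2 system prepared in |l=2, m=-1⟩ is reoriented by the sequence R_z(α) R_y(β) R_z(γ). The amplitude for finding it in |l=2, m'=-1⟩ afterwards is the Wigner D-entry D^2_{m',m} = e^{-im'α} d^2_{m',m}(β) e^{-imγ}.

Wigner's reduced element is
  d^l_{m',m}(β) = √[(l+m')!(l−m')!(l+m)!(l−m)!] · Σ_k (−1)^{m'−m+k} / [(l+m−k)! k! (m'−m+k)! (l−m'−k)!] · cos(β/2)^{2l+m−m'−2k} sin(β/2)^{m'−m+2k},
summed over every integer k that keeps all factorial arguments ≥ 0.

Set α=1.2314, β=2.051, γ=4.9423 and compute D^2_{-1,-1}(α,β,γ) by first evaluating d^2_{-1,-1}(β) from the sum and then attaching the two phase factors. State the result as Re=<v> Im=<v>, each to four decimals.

Re=-0.5145 Im=0.0566

D^2_{-1,-1}(1.2314,2.051,4.9423) = e^{-i·-1·1.2314}·d^2_{-1,-1}(2.051)·e^{-i·-1·4.9423}. Compute d first:
Half-angle: c=0.518671, s=0.854974. N=√(1·6·1·6)=6.000000
Admissible k: 0..1 (factorial args all ≥0)
  k=0: (−1)^0·6.0000/(6)·0.5187^4·0.8550^0 = +0.072372
  k=1: (−1)^1·6.0000/(2)·0.5187^2·0.8550^2 = -0.589945
d^2_{-1,-1}(2.051) = +0.072372 -0.589945 = -0.517573
Phases: e^{-i·(-1)·1.2314}=+0.332918+0.942956i, e^{-i·(-1)·4.9423}=+0.227891-0.973687i ⇒ D=-0.514474+0.056553i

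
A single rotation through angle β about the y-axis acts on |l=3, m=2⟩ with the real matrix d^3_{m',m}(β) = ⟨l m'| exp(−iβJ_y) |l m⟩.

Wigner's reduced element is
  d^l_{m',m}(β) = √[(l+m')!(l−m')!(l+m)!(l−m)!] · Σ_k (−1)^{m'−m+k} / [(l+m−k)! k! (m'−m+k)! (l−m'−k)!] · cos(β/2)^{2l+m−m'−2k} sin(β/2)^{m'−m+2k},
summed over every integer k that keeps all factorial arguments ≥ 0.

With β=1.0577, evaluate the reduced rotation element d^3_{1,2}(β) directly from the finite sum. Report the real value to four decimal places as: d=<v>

d=0.2427

d^3_{1,2}(β=1.0577) via Wigner's sum:
With c≡cos(β/2)=0.863388 and s≡sin(β/2)=0.504541, N=[24·2·120·1]^{1/2}=75.894664
The bounds max(0,m−m')=1 and min(l+m,l−m')=2 give 2 terms
  k=1: (−1)^0·75.8947/(24)·0.8634^5·0.5045^1 = +0.765466
  k=2: (−1)^1·75.8947/(12)·0.8634^3·0.5045^3 = -0.522801
d^3_{1,2}(1.0577) = +0.765466 -0.522801 = +0.242665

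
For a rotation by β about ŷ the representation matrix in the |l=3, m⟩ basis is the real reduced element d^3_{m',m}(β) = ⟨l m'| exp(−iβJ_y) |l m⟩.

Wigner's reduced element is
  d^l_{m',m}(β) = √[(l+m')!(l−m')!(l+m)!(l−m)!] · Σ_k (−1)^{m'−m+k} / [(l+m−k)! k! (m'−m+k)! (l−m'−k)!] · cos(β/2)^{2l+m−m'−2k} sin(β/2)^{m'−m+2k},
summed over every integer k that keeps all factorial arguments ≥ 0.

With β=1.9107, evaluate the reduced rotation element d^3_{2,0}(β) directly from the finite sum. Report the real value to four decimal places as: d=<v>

d^3_{2,0}(β=1.9107) via Wigner's sum:
Half-angle: c=0.577323, s=0.816516. N=√(120·1·6·6)=65.726707
The bounds max(0,m−m')=0 and min(l+m,l−m')=1 give 2 terms
  k=0: (−1)^2·65.7267/(12)·0.5773^4·0.8165^2 = +0.405663
  k=1: (−1)^3·65.7267/(12)·0.5773^2·0.8165^4 = -0.811441
d^3_{2,0}(1.9107) = +0.405663 -0.811441 = -0.405778

d=-0.4058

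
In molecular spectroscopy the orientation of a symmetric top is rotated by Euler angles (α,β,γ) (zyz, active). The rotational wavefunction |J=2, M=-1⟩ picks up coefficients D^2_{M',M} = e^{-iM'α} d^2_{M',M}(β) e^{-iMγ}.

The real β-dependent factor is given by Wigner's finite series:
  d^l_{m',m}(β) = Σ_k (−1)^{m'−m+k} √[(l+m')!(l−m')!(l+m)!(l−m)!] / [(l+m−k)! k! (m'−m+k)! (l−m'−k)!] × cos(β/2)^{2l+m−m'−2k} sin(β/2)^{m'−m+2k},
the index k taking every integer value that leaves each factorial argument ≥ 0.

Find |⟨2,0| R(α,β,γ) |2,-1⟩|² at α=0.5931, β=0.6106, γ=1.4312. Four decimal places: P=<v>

D^2_{0,-1}(0.5931,0.6106,1.4312) = e^{-i·0·0.5931}·d^2_{0,-1}(0.6106)·e^{-i·-1·1.4312}. Compute d first:
c=cos(0.6106/2)=0.953757, s=sin(0.6106/2)=0.300579; N=√[2·2·1·6]=4.898979
k∈{0,1} keeps every argument non-negative
  k=0: (−1)^1·4.8990/(2)·0.9538^3·0.3006^1 = -0.638775
  k=1: (−1)^2·4.8990/(2)·0.9538^1·0.3006^3 = +0.063444
d^2_{0,-1}(0.6106) = -0.638775 +0.063444 = -0.575331
|D^2_{0,-1}|² = |d^2_{0,-1}(β)|² = (-0.575331)² = 0.331005 (the z-rotation phases have unit modulus)

P=0.3310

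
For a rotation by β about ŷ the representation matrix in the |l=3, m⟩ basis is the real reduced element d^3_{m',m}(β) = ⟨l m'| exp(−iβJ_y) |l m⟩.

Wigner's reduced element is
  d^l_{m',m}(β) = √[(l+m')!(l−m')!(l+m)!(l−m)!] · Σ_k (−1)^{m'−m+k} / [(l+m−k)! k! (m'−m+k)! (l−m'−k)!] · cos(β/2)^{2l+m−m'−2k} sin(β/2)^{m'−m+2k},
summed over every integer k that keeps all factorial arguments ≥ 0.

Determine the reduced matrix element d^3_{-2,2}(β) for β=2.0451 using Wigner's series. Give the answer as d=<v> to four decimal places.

d=0.3341

d^3_{-2,2}(β=2.0451) via Wigner's sum:
With c≡cos(β/2)=0.521191 and s≡sin(β/2)=0.853440, N=[1·120·120·1]^{1/2}=120.000000
The bounds max(0,m−m')=4 and min(l+m,l−m')=5 give 2 terms
  k=4: (−1)^0·120.0000/(24)·0.5212^2·0.8534^4 = +0.720537
  k=5: (−1)^1·120.0000/(120)·0.5212^0·0.8534^6 = -0.386400
d^3_{-2,2}(2.0451) = +0.720537 -0.386400 = +0.334136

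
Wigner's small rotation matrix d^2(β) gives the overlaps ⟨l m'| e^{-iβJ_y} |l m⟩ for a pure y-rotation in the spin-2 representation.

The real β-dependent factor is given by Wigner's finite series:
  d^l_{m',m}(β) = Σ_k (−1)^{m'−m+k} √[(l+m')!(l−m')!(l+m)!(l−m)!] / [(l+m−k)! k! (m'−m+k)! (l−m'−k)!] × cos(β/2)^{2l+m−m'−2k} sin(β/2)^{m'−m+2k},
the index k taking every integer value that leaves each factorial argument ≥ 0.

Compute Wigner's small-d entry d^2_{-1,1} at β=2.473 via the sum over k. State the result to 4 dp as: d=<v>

d=-0.5081

d^2_{-1,1}(β=2.473) via Wigner's sum:
Half-angle: c=0.328105, s=0.944641. N=√(1·6·6·1)=6.000000
Admissible k: 2..3 (factorial args all ≥0)
  k=2: (−1)^0·6.0000/(2)·0.3281^2·0.9446^2 = +0.288191
  k=3: (−1)^1·6.0000/(6)·0.3281^0·0.9446^4 = -0.796284
d^2_{-1,1}(2.473) = +0.288191 -0.796284 = -0.508093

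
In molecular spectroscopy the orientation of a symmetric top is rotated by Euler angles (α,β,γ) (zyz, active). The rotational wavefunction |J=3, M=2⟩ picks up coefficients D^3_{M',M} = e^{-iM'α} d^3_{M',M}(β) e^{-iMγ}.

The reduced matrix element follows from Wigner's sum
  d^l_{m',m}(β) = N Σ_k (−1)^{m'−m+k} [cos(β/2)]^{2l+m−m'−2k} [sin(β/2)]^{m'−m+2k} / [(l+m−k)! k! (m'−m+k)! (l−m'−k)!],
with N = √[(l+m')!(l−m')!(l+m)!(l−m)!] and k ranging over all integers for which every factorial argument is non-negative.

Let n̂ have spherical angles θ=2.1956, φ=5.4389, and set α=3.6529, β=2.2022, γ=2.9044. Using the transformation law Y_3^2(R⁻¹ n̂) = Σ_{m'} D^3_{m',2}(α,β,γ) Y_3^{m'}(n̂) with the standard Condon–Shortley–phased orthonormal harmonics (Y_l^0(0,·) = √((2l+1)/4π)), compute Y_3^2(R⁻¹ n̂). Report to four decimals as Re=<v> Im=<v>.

Re=-0.1430 Im=0.1415

Need the full column D^3_{m',2} for m'=−3..3 at α=3.6529, β=2.2022, γ=2.9044.
cos(β/2)=0.452616, sin(β/2)=0.891706
d^3_{-3,2}: single k=5 term ⇒ +0.625047;  D = +0.264824-0.566174i
d^3_{-2,2}: k∈[4..5] ⇒ +0.647612 -0.502724 = +0.144889;  D = +0.010683+0.144494i
d^3_{-1,2}: k∈[3..4] ⇒ +0.415799 -0.806933 = -0.391134;  D = +0.216018+0.326071i
d^3_{0,2}: k∈[2..3] ⇒ +0.182777 -0.709424 = -0.526647;  D = -0.468491-0.240568i
d^3_{1,2}: k∈[1..2] ⇒ +0.053563 -0.415799 = -0.362235;  D = +0.361988-0.013371i
d^3_{2,2}: k∈[0..1] ⇒ +0.008598 -0.166852 = -0.158254;  D = -0.135062+0.082478i
d^3_{3,2}: single k=0 term ⇒ -0.041490;  D = +0.020300-0.036185i
Y_3^{m'}(θ=2.1956,φ=5.4389) and Σ D·Y over m':
  (+0.2648-0.5662i)·(-0.1826+0.1273i)  (+0.0107+0.1445i)·(+0.0462-0.3905i)  (+0.2160+0.3261i)·(+0.1238+0.1393i)  (-0.4685-0.2406i)·(+0.2814+0.0000i)  (+0.3620-0.0134i)·(-0.1238+0.1393i)  (-0.1351+0.0825i)·(+0.0462+0.3905i)  (+0.0203-0.0362i)·(+0.1826+0.1273i)
Y_3^2(R⁻¹ n̂) = -0.142962+0.141460i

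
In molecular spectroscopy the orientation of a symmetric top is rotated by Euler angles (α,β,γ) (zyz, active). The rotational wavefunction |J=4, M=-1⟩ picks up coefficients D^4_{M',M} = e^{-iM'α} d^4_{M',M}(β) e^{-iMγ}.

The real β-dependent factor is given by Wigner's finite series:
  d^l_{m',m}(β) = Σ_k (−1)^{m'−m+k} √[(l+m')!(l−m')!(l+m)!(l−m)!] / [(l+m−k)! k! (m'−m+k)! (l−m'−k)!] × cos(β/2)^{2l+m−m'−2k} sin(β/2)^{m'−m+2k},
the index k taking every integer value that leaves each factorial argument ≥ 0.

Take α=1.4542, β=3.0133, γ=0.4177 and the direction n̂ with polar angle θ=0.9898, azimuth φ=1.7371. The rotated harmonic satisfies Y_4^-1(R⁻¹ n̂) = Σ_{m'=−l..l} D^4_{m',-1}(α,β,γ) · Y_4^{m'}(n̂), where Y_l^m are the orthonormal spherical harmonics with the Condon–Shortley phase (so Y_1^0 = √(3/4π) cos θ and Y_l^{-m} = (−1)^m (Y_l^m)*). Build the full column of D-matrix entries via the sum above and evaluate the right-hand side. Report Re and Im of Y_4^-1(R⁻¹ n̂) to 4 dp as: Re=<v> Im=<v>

Need the full column D^4_{m',-1} for m'=−4..4 at α=1.4542, β=3.0133, γ=0.4177.
cos(β/2)=0.064102, sin(β/2)=0.997943
d^4_{-4,-1}: single k=3 term ⇒ +0.000008;  D = +0.000008-0.000000i
d^4_{-3,-1}: k∈[2..3] ⇒ +0.000001 -0.000222 = -0.000221;  D = -0.000015+0.000220i
d^4_{-2,-1}: k∈[1..3] ⇒ +0.000000 -0.000023 +0.003687 = +0.003664;  D = -0.003602-0.000672i
d^4_{-1,-1}: k∈[0..3] ⇒ +0.000000 -0.000001 +0.000502 -0.040587 = -0.040085;  D = +0.011888-0.038282i
d^4_{0,-1}: k∈[0..3] ⇒ -0.000000 +0.000029 -0.006995 +0.282573 = +0.275606;  D = +0.251911+0.111802i
d^4_{1,-1}: k∈[0..3] ⇒ +0.000001 -0.000502 +0.060880 -0.983665 = -0.923286;  D = -0.470170+0.794605i
d^4_{2,-1}: k∈[0..2] ⇒ -0.000015 +0.005530 -0.268072 = -0.262557;  D = +0.208875+0.159082i
d^4_{3,-1}: k∈[0..1] ⇒ +0.000222 -0.032215 = -0.031993;  D = +0.022214-0.023024i
d^4_{4,-1}: single k=0 term ⇒ -0.001951;  D = -0.001237-0.001509i
Y_4^{m'}(θ=0.9898,φ=1.7371) and Σ D·Y over m':
  (+0.0000-0.0000i)·(+0.1700-0.1334i)  (-0.0000+0.0002i)·(+0.1920+0.3524i)  (-0.0036-0.0007i)·(-0.2450+0.0846i)  (+0.0119-0.0383i)·(+0.0320+0.1908i)  (+0.2519+0.1118i)·(-0.3027+0.0000i)  (-0.4702+0.7946i)·(-0.0320+0.1908i)  (+0.2089+0.1591i)·(-0.2450-0.0846i)  (+0.0222-0.0230i)·(-0.1920+0.3524i)  (-0.0012-0.0015i)·(+0.1700+0.1334i)
Y_4^-1(R⁻¹ n̂) = -0.238110-0.192867i

Re=-0.2381 Im=-0.1929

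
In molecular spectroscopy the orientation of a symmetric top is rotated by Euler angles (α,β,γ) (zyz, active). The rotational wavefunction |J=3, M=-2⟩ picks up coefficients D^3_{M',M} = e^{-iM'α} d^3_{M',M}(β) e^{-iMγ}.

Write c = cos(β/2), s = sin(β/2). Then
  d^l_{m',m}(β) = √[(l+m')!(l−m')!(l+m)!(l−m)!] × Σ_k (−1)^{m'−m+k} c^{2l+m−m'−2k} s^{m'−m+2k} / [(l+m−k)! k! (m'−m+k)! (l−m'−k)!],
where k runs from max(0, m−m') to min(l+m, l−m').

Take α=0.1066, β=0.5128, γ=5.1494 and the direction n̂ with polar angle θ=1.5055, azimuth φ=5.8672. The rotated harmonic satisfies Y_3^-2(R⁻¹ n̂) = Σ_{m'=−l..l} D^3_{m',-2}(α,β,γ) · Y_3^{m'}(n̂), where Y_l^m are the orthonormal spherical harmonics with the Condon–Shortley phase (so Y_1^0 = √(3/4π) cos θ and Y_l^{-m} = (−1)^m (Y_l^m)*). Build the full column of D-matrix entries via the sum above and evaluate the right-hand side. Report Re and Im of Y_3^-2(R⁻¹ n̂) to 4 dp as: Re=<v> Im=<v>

Need the full column D^3_{m',-2} for m'=−3..3 at α=0.1066, β=0.5128, γ=5.1494.
cos(β/2)=0.967309, sin(β/2)=0.253600
d^3_{-3,-2}: single k=1 term ⇒ +0.526079;  D = -0.193655-0.489140i
d^3_{-2,-2}: k∈[0..1] ⇒ +0.819204 -0.281533 = +0.537671;  D = -0.249988-0.476021i
d^3_{-1,-2}: k∈[0..1] ⇒ -0.679166 +0.093363 = -0.585803;  D = +0.326003+0.486711i
d^3_{0,-2}: k∈[0..1] ⇒ +0.308404 -0.021198 = +0.287206;  D = -0.184314-0.220263i
d^3_{1,-2}: k∈[0..1] ⇒ -0.093363 +0.003209 = -0.090154;  D = +0.064884+0.062592i
d^3_{2,-2}: k∈[0..1] ⇒ +0.019351 -0.000266 = +0.019085;  D = -0.015067-0.011714i
d^3_{3,-2}: single k=0 term ⇒ -0.002485;  D = +0.002113+0.001308i
Y_3^{m'}(θ=1.5055,φ=5.8672) and Σ D·Y over m':
  (-0.1937-0.4891i)·(+0.1315+0.3931i)  (-0.2500-0.4760i)·(+0.0447+0.0491i)  (+0.3260+0.4867i)·(-0.2887-0.1275i)  (-0.1843-0.2203i)·(-0.0725+0.0000i)  (+0.0649+0.0626i)·(+0.2887-0.1275i)  (-0.0151-0.0117i)·(+0.0447-0.0491i)  (+0.0021+0.0013i)·(-0.1315+0.3931i)
Y_3^-2(R⁻¹ n̂) = +0.185020-0.329476i

Re=0.1850 Im=-0.3295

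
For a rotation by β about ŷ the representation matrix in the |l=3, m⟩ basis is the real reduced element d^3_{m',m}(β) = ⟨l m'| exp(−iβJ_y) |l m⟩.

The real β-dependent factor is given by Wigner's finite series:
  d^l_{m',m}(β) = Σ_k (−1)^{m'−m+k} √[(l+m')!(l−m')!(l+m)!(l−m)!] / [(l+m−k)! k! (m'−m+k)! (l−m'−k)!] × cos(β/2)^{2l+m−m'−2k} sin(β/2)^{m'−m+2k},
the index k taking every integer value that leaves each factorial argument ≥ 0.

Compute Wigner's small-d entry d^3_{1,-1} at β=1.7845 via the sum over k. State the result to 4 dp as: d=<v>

d^3_{1,-1}(β=1.7845) via Wigner's sum:
c=cos(1.7845/2)=0.627662, s=sin(1.7845/2)=0.778486; N=√[24·2·2·24]=48.000000
k∈{0,1,2} keeps every argument non-negative
  k=0: (−1)^2·48.0000/(8)·0.6277^4·0.7785^2 = +0.564360
  k=1: (−1)^3·48.0000/(6)·0.6277^2·0.7785^4 = -1.157563
  k=2: (−1)^4·48.0000/(48)·0.6277^0·0.7785^6 = +0.222590
d^3_{1,-1}(1.7845) = +0.564360 -1.157563 +0.222590 = -0.370614

d=-0.3706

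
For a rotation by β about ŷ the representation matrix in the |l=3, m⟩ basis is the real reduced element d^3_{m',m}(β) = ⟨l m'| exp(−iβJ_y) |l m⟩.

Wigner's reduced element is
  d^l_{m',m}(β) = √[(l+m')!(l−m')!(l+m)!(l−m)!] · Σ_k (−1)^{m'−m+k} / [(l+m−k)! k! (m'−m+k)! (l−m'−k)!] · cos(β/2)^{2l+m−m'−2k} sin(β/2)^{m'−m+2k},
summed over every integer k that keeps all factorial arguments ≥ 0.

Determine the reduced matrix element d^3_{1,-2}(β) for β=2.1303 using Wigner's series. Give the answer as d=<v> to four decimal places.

d=0.3037

d^3_{1,-2}(β=2.1303) via Wigner's sum:
Half-angle: c=0.484373, s=0.874862. N=√(24·2·1·120)=75.894664
The bounds max(0,m−m')=0 and min(l+m,l−m')=1 give 2 terms
  k=0: (−1)^3·75.8947/(12)·0.4844^3·0.8749^3 = -0.481269
  k=1: (−1)^4·75.8947/(24)·0.4844^1·0.8749^5 = +0.785013
d^3_{1,-2}(2.1303) = -0.481269 +0.785013 = +0.303744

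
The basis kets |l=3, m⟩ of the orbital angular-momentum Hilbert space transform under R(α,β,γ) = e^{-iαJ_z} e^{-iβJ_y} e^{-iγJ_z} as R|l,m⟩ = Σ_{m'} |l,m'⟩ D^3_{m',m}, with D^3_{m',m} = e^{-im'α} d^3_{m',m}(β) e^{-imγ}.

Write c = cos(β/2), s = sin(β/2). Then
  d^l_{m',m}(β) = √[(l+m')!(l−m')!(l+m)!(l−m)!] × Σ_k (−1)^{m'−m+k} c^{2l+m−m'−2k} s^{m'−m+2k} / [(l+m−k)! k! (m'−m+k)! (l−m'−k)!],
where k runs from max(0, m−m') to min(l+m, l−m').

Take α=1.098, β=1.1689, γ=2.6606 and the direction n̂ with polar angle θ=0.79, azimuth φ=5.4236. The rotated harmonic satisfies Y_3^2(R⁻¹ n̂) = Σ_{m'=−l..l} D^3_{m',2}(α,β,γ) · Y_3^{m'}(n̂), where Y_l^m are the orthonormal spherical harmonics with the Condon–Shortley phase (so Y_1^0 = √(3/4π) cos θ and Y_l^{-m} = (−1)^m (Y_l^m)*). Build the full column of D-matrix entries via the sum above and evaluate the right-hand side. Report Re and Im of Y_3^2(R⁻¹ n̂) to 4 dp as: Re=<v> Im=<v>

Re=-0.0216 Im=0.0198

Need the full column D^3_{m',2} for m'=−3..3 at α=1.098, β=1.1689, γ=2.6606.
cos(β/2)=0.834016, sin(β/2)=0.551741
d^3_{-3,2}: single k=5 term ⇒ +0.104454;  D = -0.046035-0.093762i
d^3_{-2,2}: k∈[4..5] ⇒ +0.322299 -0.028210 = +0.294088;  D = -0.294049-0.004821i
d^3_{-1,2}: k∈[3..4] ⇒ +0.616251 -0.134850 = +0.481402;  D = -0.226216+0.424940i
d^3_{0,2}: k∈[2..3] ⇒ +0.806729 -0.353061 = +0.453668;  D = +0.259449+0.372157i
d^3_{1,2}: k∈[1..2] ⇒ +0.704054 -0.616251 = +0.087803;  D = +0.086992-0.011906i
d^3_{2,2}: k∈[0..1] ⇒ +0.336547 -0.736439 = -0.399893;  D = -0.132145+0.377428i
d^3_{3,2}: single k=0 term ⇒ -0.545358;  D = +0.376190+0.394837i
Y_3^{m'}(θ=0.79,φ=5.4236) and Σ D·Y over m':
  (-0.0460-0.0938i)·(-0.1265+0.0798i)  (-0.2940-0.0048i)·(-0.0537+0.3590i)  (-0.2262+0.4249i)·(+0.2213+0.2569i)  (+0.2594+0.3722i)·(-0.1374+0.0000i)  (+0.0870-0.0119i)·(-0.2213+0.2569i)  (-0.1321+0.3774i)·(-0.0537-0.3590i)  (+0.3762+0.3948i)·(+0.1265+0.0798i)
Y_3^2(R⁻¹ n̂) = -0.021594+0.019833i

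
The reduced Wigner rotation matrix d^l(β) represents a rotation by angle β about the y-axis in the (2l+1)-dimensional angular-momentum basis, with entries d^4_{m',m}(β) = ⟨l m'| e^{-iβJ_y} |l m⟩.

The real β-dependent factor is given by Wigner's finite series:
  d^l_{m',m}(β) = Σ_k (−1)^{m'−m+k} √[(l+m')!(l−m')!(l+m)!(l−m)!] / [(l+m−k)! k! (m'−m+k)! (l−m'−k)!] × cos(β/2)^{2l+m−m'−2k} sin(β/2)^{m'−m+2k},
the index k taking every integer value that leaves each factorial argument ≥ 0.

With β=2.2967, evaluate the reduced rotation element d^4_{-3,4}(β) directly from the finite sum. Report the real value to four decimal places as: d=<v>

d=0.6089

d^4_{-3,4}(β=2.2967) via Wigner's sum:
With c≡cos(β/2)=0.409993 and s≡sin(β/2)=0.912089, N=[1·5040·40320·1]^{1/2}=14255.272709
k: max(0,(4)−(-3))=7 … min(4+(4),4−(-3))=7
  k=7: (−1)^0·14255.2727/(5040)·0.4100^1·0.9121^7 = +0.608949
d^4_{-3,4}(2.2967) = +0.608949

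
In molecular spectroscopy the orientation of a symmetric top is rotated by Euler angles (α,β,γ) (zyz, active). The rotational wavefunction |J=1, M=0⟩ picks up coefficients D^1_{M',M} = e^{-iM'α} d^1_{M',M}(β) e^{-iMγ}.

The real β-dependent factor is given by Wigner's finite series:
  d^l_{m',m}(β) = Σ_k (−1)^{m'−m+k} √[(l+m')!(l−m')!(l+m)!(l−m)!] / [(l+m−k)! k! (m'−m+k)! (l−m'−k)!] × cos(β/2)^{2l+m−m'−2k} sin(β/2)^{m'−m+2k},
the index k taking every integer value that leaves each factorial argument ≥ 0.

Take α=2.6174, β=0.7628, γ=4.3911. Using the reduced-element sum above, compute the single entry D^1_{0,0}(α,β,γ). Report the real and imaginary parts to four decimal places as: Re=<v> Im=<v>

Re=0.7229 Im=0.0000

D^1_{0,0}(2.6174,0.7628,4.3911) = e^{-i·0·2.6174}·d^1_{0,0}(0.7628)·e^{-i·0·4.3911}. Compute d first:
Half-angle: c=0.928144, s=0.372220. N=√(1·1·1·1)=1.000000
k∈{0,1} keeps every argument non-negative
  k=0: (−1)^0·1.0000/(1)·0.9281^2·0.3722^0 = +0.861452
  k=1: (−1)^1·1.0000/(1)·0.9281^0·0.3722^2 = -0.138548
d^1_{0,0}(0.7628) = +0.861452 -0.138548 = +0.722904
D = (+1.000000+0.000000i)·(+0.722904)·(+1.000000+0.000000i) = +0.722904+0.000000i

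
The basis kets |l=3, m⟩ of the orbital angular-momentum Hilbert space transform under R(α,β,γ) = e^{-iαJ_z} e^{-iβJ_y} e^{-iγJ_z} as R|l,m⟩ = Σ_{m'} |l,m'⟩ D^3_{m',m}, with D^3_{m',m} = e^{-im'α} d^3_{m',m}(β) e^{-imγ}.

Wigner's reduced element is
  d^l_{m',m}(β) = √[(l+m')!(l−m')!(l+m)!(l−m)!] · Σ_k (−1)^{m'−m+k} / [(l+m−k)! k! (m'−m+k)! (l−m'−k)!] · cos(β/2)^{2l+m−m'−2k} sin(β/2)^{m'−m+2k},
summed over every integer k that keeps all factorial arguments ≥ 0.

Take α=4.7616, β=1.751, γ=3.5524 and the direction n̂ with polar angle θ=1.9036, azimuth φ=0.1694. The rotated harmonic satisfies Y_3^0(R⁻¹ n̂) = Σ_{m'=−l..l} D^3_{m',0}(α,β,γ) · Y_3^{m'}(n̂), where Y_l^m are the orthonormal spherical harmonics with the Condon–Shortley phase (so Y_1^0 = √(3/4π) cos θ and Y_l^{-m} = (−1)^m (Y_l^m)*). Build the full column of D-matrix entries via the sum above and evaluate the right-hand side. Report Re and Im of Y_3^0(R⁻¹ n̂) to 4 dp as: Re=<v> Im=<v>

Re=0.0590 Im=0.0000

Need the full column D^3_{m',0} for m'=−3..3 at α=4.7616, β=1.751, γ=3.5524.
cos(β/2)=0.640613, sin(β/2)=0.767864
d^3_{-3,0}: single k=3 term ⇒ +0.532298;  D = -0.078300+0.526508i
d^3_{-2,0}: k∈[2..3] ⇒ +0.543891 -0.781428 = -0.237537;  D = +0.236387+0.023341i
d^3_{-1,0}: k∈[1..3] ⇒ +0.286981 -1.236949 +0.592390 = -0.357578;  D = -0.017590+0.357145i
d^3_{0,0}: k∈[0..3] ⇒ +0.069115 -0.893705 +1.284018 -0.204977 = +0.254451;  D = +0.254451+0.000000i
d^3_{1,0}: k∈[0..2] ⇒ -0.286981 +1.236949 -0.592390 = +0.357578;  D = +0.017590+0.357145i
d^3_{2,0}: k∈[0..1] ⇒ +0.543891 -0.781428 = -0.237537;  D = +0.236387-0.023341i
d^3_{3,0}: single k=0 term ⇒ -0.532298;  D = +0.078300+0.526508i
Y_3^{m'}(θ=1.9036,φ=0.1694) and Σ D·Y over m':
  (-0.0783+0.5265i)·(+0.3077-0.1714i)  (+0.2364+0.0233i)·(-0.2813+0.0991i)  (-0.0176+0.3571i)·(-0.1404+0.0240i)  (+0.2545+0.0000i)·(+0.3007+0.0000i)  (+0.0176+0.3571i)·(+0.1404+0.0240i)  (+0.2364-0.0233i)·(-0.2813-0.0991i)  (+0.0783+0.5265i)·(-0.3077-0.1714i)
Y_3^0(R⁻¹ n̂) = +0.058983+0.000000i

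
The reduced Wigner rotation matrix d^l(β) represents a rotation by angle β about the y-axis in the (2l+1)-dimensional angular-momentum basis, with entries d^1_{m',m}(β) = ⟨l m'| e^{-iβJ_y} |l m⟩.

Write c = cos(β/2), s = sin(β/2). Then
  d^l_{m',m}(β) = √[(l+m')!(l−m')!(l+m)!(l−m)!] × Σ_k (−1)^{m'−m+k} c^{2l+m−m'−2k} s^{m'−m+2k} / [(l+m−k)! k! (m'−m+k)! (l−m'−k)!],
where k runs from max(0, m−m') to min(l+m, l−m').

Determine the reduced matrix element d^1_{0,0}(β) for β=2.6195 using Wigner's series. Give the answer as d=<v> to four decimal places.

d=-0.8668

d^1_{0,0}(β=2.6195) via Wigner's sum:
Half-angle: c=0.258092, s=0.966120. N=√(1·1·1·1)=1.000000
Admissible k: 0..1 (factorial args all ≥0)
  k=0: (−1)^0·1.0000/(1)·0.2581^2·0.9661^0 = +0.066611
  k=1: (−1)^1·1.0000/(1)·0.2581^0·0.9661^2 = -0.933389
d^1_{0,0}(2.6195) = +0.066611 -0.933389 = -0.866777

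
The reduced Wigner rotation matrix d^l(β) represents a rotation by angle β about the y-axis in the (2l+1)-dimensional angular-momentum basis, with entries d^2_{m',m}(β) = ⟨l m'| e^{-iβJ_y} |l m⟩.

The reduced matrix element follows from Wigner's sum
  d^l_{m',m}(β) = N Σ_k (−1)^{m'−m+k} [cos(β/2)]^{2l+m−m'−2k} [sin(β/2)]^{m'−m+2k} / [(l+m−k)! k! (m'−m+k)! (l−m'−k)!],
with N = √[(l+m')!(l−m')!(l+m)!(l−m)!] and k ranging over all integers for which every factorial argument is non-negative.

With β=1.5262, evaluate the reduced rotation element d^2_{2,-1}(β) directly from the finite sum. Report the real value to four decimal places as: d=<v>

d^2_{2,-1}(β=1.5262) via Wigner's sum:
With c≡cos(β/2)=0.722697 and s≡sin(β/2)=0.691165, N=[24·1·1·6]^{1/2}=12.000000
k∈{0} keeps every argument non-negative
  k=0: (−1)^3·12.0000/(6)·0.7227^1·0.6912^3 = -0.477234
d^2_{2,-1}(1.5262) = -0.477234

d=-0.4772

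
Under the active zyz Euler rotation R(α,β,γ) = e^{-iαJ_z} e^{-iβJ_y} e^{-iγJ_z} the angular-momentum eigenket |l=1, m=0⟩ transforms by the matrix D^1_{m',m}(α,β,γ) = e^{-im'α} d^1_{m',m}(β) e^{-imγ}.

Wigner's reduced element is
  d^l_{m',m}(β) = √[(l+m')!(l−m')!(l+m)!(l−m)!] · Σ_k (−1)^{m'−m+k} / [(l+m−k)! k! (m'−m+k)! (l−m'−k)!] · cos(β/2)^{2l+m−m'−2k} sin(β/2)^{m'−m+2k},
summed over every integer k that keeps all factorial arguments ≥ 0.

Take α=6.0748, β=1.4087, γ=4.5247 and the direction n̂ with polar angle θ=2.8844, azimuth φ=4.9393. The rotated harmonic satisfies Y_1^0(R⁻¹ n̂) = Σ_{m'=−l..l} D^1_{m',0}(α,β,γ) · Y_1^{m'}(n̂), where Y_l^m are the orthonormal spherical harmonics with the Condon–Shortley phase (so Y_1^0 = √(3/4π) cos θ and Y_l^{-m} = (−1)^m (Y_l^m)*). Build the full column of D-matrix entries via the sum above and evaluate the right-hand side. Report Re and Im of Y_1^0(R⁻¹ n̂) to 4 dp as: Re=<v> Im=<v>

Need the full column D^1_{m',0} for m'=−1..1 at α=6.0748, β=1.4087, γ=4.5247.
cos(β/2)=0.762033, sin(β/2)=0.647539
d^1_{-1,0}: single k=1 term ⇒ +0.697837;  D = +0.682741-0.144369i
d^1_{0,0}: k∈[0..1] ⇒ +0.580694 -0.419306 = +0.161387;  D = +0.161387+0.000000i
d^1_{1,0}: single k=0 term ⇒ -0.697837;  D = -0.682741-0.144369i
Y_1^{m'}(θ=2.8844,φ=4.9393) and Σ D·Y over m':
  (+0.6827-0.1444i)·(+0.0198+0.0856i)  (+0.1614+0.0000i)·(-0.4725+0.0000i)  (-0.6827-0.1444i)·(-0.0198+0.0856i)
Y_1^0(R⁻¹ n̂) = -0.024540+0.000000i

Re=-0.0245 Im=0.0000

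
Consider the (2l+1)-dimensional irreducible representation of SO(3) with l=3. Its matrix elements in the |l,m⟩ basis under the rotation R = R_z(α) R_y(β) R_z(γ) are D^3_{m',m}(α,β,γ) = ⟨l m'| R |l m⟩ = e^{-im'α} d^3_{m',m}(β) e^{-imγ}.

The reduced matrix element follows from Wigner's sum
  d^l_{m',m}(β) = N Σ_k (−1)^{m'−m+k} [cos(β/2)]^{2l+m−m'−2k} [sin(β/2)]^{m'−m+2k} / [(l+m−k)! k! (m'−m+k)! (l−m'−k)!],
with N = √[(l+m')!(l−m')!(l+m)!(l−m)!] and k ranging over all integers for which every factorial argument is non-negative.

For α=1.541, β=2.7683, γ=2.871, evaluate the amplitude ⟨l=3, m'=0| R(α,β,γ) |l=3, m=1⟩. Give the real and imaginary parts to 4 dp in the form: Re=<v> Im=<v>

D^3_{0,1}(1.541,2.7683,2.871) = e^{-i·0·1.541}·d^3_{0,1}(2.7683)·e^{-i·1·2.871}. Compute d first:
c=cos(2.7683/2)=0.185565, s=sin(2.7683/2)=0.982632; N=√[6·6·24·2]=41.569219
Admissible k: 1..3 (factorial args all ≥0)
  k=1: (−1)^0·41.5692/(12)·0.1856^5·0.9826^1 = +0.000749
  k=2: (−1)^1·41.5692/(4)·0.1856^3·0.9826^3 = -0.063004
  k=3: (−1)^2·41.5692/(12)·0.1856^1·0.9826^5 = +0.588898
d^3_{0,1}(2.7683) = +0.000749 -0.063004 +0.588898 = +0.526643
D = (+1.000000+0.000000i)·(+0.526643)·(-0.963613-0.267303i) = -0.507480-0.140773i

Re=-0.5075 Im=-0.1408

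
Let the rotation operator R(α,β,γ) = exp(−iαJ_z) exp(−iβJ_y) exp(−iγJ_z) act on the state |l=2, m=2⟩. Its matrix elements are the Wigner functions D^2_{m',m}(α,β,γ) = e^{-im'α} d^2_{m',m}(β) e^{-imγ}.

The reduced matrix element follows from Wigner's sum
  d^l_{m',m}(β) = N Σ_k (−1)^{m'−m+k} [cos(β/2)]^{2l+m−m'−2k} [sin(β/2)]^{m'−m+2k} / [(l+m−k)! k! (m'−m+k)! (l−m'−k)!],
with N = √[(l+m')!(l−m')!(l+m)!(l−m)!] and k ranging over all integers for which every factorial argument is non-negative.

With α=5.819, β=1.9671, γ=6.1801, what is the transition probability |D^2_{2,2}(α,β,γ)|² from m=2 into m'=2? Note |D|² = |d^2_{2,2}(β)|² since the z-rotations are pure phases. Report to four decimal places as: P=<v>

Split into d^2_{2,2}(β=1.9671) × two z-phases.
With c≡cos(β/2)=0.554071 and s≡sin(β/2)=0.832470, N=[24·1·24·1]^{1/2}=24.000000
Admissible k: 0..0 (factorial args all ≥0)
  k=0: (−1)^0·24.0000/(24)·0.5541^4·0.8325^0 = +0.094246
d^2_{2,2}(1.9671) = +0.094246
|D^2_{2,2}|² = |d^2_{2,2}(β)|² = (+0.094246)² = 0.008882 (the z-rotation phases have unit modulus)

P=0.0089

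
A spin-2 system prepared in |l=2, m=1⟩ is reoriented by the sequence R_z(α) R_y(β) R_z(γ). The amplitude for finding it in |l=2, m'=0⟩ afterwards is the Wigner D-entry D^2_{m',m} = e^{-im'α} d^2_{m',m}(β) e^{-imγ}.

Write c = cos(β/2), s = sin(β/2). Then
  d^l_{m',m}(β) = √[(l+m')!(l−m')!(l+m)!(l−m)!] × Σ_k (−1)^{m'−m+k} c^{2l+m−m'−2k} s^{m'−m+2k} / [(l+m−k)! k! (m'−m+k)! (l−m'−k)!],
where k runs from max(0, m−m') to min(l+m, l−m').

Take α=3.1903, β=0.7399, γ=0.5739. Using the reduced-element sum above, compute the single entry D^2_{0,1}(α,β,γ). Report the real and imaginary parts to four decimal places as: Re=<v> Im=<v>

Re=0.5121 Im=-0.3311

D^2_{0,1}(3.1903,0.7399,0.5739) = e^{-i·0·3.1903}·d^2_{0,1}(0.7399)·e^{-i·1·0.5739}. Compute d first:
Half-angle: c=0.932345, s=0.361569. N=√(2·2·6·1)=4.898979
Admissible k: 1..2 (factorial args all ≥0)
  k=1: (−1)^0·4.8990/(2)·0.9323^3·0.3616^1 = +0.717790
  k=2: (−1)^1·4.8990/(2)·0.9323^1·0.3616^3 = -0.107951
d^2_{0,1}(0.7399) = +0.717790 -0.107951 = +0.609839
Attach z-rotation phases: D = e^{-i(0)(3.1903)}·(+0.609839)·e^{-i(1)(0.5739)} = +0.512137-0.331088i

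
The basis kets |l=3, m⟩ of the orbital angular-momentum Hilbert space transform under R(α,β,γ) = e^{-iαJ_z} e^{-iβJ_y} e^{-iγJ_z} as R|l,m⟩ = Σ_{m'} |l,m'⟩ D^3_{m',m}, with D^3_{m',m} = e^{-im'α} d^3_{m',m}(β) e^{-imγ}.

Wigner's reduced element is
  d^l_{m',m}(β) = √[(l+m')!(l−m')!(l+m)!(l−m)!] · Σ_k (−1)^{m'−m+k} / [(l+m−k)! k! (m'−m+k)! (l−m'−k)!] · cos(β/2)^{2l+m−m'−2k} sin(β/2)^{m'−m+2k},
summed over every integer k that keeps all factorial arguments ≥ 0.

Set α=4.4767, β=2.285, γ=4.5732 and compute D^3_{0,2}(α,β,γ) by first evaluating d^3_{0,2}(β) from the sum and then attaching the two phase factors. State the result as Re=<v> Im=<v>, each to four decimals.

D^3_{0,2}(4.4767,2.285,4.5732) = e^{-i·0·4.4767}·d^3_{0,2}(2.285)·e^{-i·2·4.5732}. Compute d first:
c=cos(2.285/2)=0.415322, s=sin(2.285/2)=0.909675; N=√[6·6·120·1]=65.726707
k: max(0,(2)−(0))=2 … min(3+(2),3−(0))=3
  k=2: (−1)^0·65.7267/(12)·0.4153^4·0.9097^2 = +0.134856
  k=3: (−1)^1·65.7267/(12)·0.4153^2·0.9097^4 = -0.646955
d^3_{0,2}(2.285) = +0.134856 -0.646955 = -0.512099
Attach z-rotation phases: D = e^{-i(0)(4.4767)}·(-0.512099)·e^{-i(2)(4.5732)} = +0.492384+0.140723i

Re=0.4924 Im=0.1407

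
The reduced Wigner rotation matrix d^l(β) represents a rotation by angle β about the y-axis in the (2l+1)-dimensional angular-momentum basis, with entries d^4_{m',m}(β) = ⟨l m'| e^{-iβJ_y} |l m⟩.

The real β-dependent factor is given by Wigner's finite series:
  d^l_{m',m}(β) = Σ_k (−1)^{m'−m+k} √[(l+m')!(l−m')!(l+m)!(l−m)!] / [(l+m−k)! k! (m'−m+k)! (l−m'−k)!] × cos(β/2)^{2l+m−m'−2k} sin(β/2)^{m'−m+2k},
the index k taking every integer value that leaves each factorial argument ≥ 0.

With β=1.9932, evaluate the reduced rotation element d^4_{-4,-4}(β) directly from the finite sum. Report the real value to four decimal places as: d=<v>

d^4_{-4,-4}(β=1.9932) via Wigner's sum:
With c≡cos(β/2)=0.543160 and s≡sin(β/2)=0.839629, N=[1·40320·1·40320]^{1/2}=40320.000000
k: max(0,(-4)−(-4))=0 … min(4+(-4),4−(-4))=0
  k=0: (−1)^0·40320.0000/(40320)·0.5432^8·0.8396^0 = +0.007576
d^4_{-4,-4}(1.9932) = +0.007576

d=0.0076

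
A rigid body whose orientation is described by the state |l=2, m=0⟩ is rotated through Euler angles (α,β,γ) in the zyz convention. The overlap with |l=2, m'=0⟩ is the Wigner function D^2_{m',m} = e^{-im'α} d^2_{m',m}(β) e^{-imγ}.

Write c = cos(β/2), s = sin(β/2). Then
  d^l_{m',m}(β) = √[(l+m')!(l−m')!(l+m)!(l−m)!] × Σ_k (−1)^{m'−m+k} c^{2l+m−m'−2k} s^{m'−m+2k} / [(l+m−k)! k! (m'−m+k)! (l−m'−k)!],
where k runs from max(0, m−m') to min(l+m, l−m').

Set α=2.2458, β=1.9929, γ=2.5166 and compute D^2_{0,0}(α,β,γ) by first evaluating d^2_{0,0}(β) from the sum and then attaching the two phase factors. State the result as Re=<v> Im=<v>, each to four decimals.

First d^2_{0,0}(β=1.9929), then the phase factors e^{-i(0)α} and e^{-i(0)γ}:
With c≡cos(β/2)=0.543286 and s≡sin(β/2)=0.839548, N=[2·2·2·2]^{1/2}=4.000000
Admissible k: 0..2 (factorial args all ≥0)
  k=0: (−1)^0·4.0000/(4)·0.5433^4·0.8395^0 = +0.087119
  k=1: (−1)^1·4.0000/(1)·0.5433^2·0.8395^2 = -0.832162
  k=2: (−1)^2·4.0000/(4)·0.5433^0·0.8395^4 = +0.496800
d^2_{0,0}(1.9929) = +0.087119 -0.832162 +0.496800 = -0.248243
Phases: e^{-i·(0)·2.2458}=+1.000000+0.000000i, e^{-i·(0)·2.5166}=+1.000000+0.000000i ⇒ D=-0.248243+0.000000i

Re=-0.2482 Im=0.0000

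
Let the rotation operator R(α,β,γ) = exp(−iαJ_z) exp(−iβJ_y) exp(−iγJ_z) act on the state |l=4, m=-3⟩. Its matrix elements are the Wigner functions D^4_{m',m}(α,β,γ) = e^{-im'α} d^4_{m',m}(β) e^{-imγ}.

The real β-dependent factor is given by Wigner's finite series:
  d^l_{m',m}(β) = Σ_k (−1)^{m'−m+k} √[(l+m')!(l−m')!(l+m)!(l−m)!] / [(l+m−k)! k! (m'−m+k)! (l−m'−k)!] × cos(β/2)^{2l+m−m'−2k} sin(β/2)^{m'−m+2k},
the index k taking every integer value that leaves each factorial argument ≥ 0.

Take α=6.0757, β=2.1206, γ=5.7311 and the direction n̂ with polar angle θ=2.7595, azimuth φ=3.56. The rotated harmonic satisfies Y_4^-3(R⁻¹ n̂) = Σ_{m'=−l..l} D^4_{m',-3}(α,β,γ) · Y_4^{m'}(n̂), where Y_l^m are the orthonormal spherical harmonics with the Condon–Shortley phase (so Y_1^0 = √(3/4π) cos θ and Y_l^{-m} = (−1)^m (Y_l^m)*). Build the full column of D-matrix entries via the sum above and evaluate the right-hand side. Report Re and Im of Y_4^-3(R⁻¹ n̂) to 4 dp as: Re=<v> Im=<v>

Need the full column D^4_{m',-3} for m'=−4..4 at α=6.0757, β=2.1206, γ=5.7311.
cos(β/2)=0.488610, sin(β/2)=0.872502
d^4_{-4,-3}: single k=1 term ⇒ +0.016408;  D = -0.013008-0.010000i
d^4_{-3,-3}: k∈[0..1] ⇒ +0.003249 -0.072512 = -0.069263;  D = +0.045038+0.052620i
d^4_{-2,-3}: k∈[0..1] ⇒ -0.021705 +0.207634 = +0.185928;  D = -0.089209-0.163129i
d^4_{-1,-3}: k∈[0..1] ⇒ +0.082220 -0.436954 = -0.354734;  D = +0.102437+0.339621i
d^4_{0,-3}: k∈[0..1] ⇒ -0.218865 +0.697886 = +0.479021;  D = -0.040887-0.477273i
d^4_{1,-3}: k∈[0..1] ⇒ +0.436954 -0.835977 = -0.399023;  D = -0.048570+0.396056i
d^4_{2,-3}: k∈[0..1] ⇒ -0.662073 +0.703707 = +0.041635;  D = +0.013472-0.039395i
d^4_{3,-3}: k∈[0..1] ⇒ +0.737263 -0.335840 = +0.401423;  D = +0.205351-0.344922i
d^4_{4,-3}: single k=0 term ⇒ -0.531953;  D = -0.360446+0.391219i
Y_4^{m'}(θ=2.7595,φ=3.56) and Σ D·Y over m':
  (-0.0130-0.0100i)·(-0.0009-0.0085i)  (+0.0450+0.0526i)·(+0.0187-0.0572i)  (-0.0892-0.1631i)·(+0.1566-0.1736i)  (+0.1024+0.3396i)·(+0.4527-0.2013i)  (-0.0409-0.4773i)·(+0.3296+0.0000i)  (-0.0486+0.3961i)·(-0.4527-0.2013i)  (+0.0135-0.0394i)·(+0.1566+0.1736i)  (+0.2054-0.3449i)·(-0.0187-0.0572i)  (-0.3604+0.3912i)·(-0.0009+0.0085i)
Y_4^-3(R⁻¹ n̂) = +0.146819-0.217766i

Re=0.1468 Im=-0.2178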